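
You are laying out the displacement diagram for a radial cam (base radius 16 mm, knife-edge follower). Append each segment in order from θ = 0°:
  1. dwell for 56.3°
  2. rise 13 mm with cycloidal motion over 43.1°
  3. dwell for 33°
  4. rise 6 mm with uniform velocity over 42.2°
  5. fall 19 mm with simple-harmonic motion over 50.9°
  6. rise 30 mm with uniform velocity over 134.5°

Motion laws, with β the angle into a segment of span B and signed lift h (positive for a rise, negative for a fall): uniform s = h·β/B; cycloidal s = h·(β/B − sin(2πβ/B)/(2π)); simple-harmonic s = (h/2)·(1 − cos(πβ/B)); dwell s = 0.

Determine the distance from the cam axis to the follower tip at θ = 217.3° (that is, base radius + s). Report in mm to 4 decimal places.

seg 1 [0°–56.3°] dwell: s stays 0.0000
seg 2 [56.3°–99.4°] cycloidal, h=13: full span → s += 13 → s = 13.0000
seg 3 [99.4°–132.4°] dwell: s stays 13.0000
seg 4 [132.4°–174.6°] uniform, h=6: full span → s += 6 → s = 19.0000
seg 5 [174.6°–225.5°] simple-harmonic, h=-19: θ=217.3° here. β=42.7, B=50.9. -19/2·(1 − cos(π·0.8389)) = -17.8090 → s = 1.1910
radial distance = base radius + s = 16 + 1.1910 = 17.1910

17.1910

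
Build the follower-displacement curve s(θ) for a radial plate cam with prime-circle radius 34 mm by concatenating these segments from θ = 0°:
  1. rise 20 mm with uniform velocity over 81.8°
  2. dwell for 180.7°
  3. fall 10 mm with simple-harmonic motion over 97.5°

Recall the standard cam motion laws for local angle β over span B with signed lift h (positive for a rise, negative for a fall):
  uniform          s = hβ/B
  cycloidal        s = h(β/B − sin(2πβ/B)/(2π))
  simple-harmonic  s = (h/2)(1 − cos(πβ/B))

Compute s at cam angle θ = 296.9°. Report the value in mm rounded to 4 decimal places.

seg 1 [0°–81.8°] uniform, h=20: full span → s += 20 → s = 20.0000
seg 2 [81.8°–262.5°] dwell: s stays 20.0000
seg 3 [262.5°–360°] simple-harmonic, h=-10: θ=296.9° here. β=34.4, B=97.5. -10/2·(1 − cos(π·0.3528)) = -2.7696 → s = 17.2304

17.2304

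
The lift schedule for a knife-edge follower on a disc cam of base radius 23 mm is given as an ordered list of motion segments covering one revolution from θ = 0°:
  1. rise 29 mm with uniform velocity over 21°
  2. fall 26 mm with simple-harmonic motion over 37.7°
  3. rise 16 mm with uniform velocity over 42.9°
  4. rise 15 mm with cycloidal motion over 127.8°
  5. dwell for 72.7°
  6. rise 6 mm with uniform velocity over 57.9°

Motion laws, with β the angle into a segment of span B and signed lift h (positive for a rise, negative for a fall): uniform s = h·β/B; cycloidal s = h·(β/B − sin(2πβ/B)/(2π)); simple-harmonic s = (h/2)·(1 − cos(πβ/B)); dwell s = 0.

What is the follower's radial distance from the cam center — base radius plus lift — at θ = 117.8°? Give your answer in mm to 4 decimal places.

seg 1 [0°–21°] uniform, h=29: full span → s += 29 → s = 29.0000
seg 2 [21°–58.7°] simple-harmonic, h=-26: full span → s += -26 → s = 3.0000
seg 3 [58.7°–101.6°] uniform, h=16: full span → s += 16 → s = 19.0000
seg 4 [101.6°–229.4°] cycloidal, h=15: θ=117.8° here. β=16.2, B=127.8. 15·(0.1268 − sin(2π·0.1268)/(2π)) = 0.1947 → s = 19.1947
radial distance = base radius + s = 23 + 19.1947 = 42.1947

42.1947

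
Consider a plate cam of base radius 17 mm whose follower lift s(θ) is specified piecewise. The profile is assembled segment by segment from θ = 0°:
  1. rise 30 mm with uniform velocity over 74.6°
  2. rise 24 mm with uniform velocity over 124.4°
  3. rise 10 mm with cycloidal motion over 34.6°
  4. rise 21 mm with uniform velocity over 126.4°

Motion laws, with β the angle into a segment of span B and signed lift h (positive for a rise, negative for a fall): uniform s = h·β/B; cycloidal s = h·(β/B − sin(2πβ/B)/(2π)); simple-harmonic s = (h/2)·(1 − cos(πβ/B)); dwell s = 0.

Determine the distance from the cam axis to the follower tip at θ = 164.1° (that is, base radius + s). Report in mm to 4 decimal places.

seg 1 [0°–74.6°] uniform, h=30: full span → s += 30 → s = 30.0000
seg 2 [74.6°–199°] uniform, h=24: θ=164.1° here. β=89.5, B=124.4. 24·89.5/124.4 = 17.2669 → s = 47.2669
radial distance = base radius + s = 17 + 47.2669 = 64.2669

64.2669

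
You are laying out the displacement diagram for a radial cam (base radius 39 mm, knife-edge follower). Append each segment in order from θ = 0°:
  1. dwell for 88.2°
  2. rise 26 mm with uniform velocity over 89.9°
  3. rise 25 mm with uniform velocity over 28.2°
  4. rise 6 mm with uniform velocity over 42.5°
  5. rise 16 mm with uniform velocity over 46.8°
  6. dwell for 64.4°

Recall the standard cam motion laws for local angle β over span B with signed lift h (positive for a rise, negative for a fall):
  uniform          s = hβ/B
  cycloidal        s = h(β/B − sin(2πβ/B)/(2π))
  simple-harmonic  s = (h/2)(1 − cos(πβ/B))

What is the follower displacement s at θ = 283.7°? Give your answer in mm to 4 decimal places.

seg 1 [0°–88.2°] dwell: s stays 0.0000
seg 2 [88.2°–178.1°] uniform, h=26: full span → s += 26 → s = 26.0000
seg 3 [178.1°–206.3°] uniform, h=25: full span → s += 25 → s = 51.0000
seg 4 [206.3°–248.8°] uniform, h=6: full span → s += 6 → s = 57.0000
seg 5 [248.8°–295.6°] uniform, h=16: θ=283.7° here. β=34.9, B=46.8. 16·34.9/46.8 = 11.9316 → s = 68.9316

68.9316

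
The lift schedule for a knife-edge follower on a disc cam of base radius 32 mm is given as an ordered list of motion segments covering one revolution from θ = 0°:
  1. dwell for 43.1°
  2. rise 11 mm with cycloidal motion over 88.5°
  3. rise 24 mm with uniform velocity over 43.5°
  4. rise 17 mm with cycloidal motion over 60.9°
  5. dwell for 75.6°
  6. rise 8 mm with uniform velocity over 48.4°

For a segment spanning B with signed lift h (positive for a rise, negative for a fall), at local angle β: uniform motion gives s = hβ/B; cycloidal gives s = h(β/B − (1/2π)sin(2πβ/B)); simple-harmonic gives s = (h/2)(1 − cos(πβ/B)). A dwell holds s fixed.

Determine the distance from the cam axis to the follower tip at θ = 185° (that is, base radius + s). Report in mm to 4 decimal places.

seg 1 [0°–43.1°] dwell: s stays 0.0000
seg 2 [43.1°–131.6°] cycloidal, h=11: full span → s += 11 → s = 11.0000
seg 3 [131.6°–175.1°] uniform, h=24: full span → s += 24 → s = 35.0000
seg 4 [175.1°–236°] cycloidal, h=17: θ=185° here. β=9.9, B=60.9. 17·(0.1626 − sin(2π·0.1626)/(2π)) = 0.4561 → s = 35.4561
radial distance = base radius + s = 32 + 35.4561 = 67.4561

67.4561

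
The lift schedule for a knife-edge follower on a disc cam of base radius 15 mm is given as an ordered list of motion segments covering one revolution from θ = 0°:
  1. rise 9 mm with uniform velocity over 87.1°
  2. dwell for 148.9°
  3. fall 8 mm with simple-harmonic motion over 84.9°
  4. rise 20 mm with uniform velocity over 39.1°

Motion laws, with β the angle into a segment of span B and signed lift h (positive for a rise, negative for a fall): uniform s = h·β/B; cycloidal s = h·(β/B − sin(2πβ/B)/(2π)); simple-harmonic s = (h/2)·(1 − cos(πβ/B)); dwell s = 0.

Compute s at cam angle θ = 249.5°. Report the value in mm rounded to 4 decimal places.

seg 1 [0°–87.1°] uniform, h=9: full span → s += 9 → s = 9.0000
seg 2 [87.1°–236°] dwell: s stays 9.0000
seg 3 [236°–320.9°] simple-harmonic, h=-8: θ=249.5° here. β=13.5, B=84.9. -8/2·(1 − cos(π·0.1590)) = -0.4888 → s = 8.5112

8.5112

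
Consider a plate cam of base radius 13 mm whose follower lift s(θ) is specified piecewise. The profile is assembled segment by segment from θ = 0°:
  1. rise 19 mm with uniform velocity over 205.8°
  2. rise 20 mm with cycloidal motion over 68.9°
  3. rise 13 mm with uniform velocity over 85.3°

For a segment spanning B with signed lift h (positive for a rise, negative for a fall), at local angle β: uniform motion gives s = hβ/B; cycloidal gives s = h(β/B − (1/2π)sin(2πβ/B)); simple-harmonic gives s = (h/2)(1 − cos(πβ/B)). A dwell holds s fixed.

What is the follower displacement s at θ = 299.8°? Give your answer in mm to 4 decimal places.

seg 1 [0°–205.8°] uniform, h=19: full span → s += 19 → s = 19.0000
seg 2 [205.8°–274.7°] cycloidal, h=20: full span → s += 20 → s = 39.0000
seg 3 [274.7°–360°] uniform, h=13: θ=299.8° here. β=25.1, B=85.3. 13·25.1/85.3 = 3.8253 → s = 42.8253

42.8253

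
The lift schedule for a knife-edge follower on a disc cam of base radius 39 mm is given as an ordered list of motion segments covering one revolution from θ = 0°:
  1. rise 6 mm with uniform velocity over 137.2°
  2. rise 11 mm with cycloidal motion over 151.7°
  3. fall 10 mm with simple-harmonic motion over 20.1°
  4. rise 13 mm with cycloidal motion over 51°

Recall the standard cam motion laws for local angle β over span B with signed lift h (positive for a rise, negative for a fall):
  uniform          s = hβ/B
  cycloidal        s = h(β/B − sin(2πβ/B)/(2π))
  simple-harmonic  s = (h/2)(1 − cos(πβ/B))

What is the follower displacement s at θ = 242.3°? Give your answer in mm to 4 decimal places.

seg 1 [0°–137.2°] uniform, h=6: full span → s += 6 → s = 6.0000
seg 2 [137.2°–288.9°] cycloidal, h=11: θ=242.3° here. β=105.1, B=151.7. 11·(0.6928 − sin(2π·0.6928)/(2π)) = 9.2599 → s = 15.2599

15.2599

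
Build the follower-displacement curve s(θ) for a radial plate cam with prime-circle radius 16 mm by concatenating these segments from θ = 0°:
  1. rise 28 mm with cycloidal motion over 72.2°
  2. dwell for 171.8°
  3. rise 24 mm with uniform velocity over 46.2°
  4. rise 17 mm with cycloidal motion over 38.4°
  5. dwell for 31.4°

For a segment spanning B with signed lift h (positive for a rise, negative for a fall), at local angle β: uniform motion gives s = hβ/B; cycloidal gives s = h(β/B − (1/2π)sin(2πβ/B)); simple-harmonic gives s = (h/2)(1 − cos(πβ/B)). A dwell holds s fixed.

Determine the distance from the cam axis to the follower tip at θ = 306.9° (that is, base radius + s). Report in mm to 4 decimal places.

seg 1 [0°–72.2°] cycloidal, h=28: full span → s += 28 → s = 28.0000
seg 2 [72.2°–244°] dwell: s stays 28.0000
seg 3 [244°–290.2°] uniform, h=24: full span → s += 24 → s = 52.0000
seg 4 [290.2°–328.6°] cycloidal, h=17: θ=306.9° here. β=16.7, B=38.4. 17·(0.4349 − sin(2π·0.4349)/(2π)) = 6.3171 → s = 58.3171
radial distance = base radius + s = 16 + 58.3171 = 74.3171

74.3171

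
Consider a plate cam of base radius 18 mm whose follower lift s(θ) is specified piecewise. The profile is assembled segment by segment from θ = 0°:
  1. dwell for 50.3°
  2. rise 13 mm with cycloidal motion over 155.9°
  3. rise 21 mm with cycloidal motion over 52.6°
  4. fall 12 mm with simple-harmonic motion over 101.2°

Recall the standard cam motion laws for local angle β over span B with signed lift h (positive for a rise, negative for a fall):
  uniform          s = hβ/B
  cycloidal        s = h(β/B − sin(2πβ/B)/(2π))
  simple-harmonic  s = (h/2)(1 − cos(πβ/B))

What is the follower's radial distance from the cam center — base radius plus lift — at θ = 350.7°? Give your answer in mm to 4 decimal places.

seg 1 [0°–50.3°] dwell: s stays 0.0000
seg 2 [50.3°–206.2°] cycloidal, h=13: full span → s += 13 → s = 13.0000
seg 3 [206.2°–258.8°] cycloidal, h=21: full span → s += 21 → s = 34.0000
seg 4 [258.8°–360°] simple-harmonic, h=-12: θ=350.7° here. β=91.9, B=101.2. -12/2·(1 − cos(π·0.9081)) = -11.7517 → s = 22.2483
radial distance = base radius + s = 18 + 22.2483 = 40.2483

40.2483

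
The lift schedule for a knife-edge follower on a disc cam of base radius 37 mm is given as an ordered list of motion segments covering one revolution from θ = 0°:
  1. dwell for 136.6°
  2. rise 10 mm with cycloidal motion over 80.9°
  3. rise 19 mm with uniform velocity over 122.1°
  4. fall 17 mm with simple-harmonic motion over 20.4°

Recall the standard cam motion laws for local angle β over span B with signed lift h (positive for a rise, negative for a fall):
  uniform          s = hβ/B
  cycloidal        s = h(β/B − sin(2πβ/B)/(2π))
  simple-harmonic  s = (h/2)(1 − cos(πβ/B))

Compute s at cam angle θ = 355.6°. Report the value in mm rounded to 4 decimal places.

seg 1 [0°–136.6°] dwell: s stays 0.0000
seg 2 [136.6°–217.5°] cycloidal, h=10: full span → s += 10 → s = 10.0000
seg 3 [217.5°–339.6°] uniform, h=19: full span → s += 19 → s = 29.0000
seg 4 [339.6°–360°] simple-harmonic, h=-17: θ=355.6° here. β=16, B=20.4. -17/2·(1 − cos(π·0.7843)) = -15.1222 → s = 13.8778

13.8778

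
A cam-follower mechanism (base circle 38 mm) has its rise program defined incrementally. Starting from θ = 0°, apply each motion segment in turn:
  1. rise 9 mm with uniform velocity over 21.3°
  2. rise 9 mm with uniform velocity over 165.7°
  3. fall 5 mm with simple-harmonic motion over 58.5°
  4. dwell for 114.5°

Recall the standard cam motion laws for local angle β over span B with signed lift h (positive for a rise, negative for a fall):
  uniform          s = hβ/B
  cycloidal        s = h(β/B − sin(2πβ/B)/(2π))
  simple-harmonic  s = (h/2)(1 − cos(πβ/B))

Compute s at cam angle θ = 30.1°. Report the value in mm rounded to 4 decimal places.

seg 1 [0°–21.3°] uniform, h=9: full span → s += 9 → s = 9.0000
seg 2 [21.3°–187°] uniform, h=9: θ=30.1° here. β=8.8, B=165.7. 9·8.8/165.7 = 0.4780 → s = 9.4780

9.4780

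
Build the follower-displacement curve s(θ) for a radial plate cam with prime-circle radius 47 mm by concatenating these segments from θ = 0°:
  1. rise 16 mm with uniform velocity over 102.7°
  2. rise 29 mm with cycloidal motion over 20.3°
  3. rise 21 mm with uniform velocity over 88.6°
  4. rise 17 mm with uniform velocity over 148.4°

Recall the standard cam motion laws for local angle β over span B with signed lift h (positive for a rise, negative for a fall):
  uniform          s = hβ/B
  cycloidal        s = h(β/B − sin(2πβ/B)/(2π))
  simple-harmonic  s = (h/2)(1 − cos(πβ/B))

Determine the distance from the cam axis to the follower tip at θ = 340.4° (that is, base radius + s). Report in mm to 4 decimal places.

seg 1 [0°–102.7°] uniform, h=16: full span → s += 16 → s = 16.0000
seg 2 [102.7°–123°] cycloidal, h=29: full span → s += 29 → s = 45.0000
seg 3 [123°–211.6°] uniform, h=21: full span → s += 21 → s = 66.0000
seg 4 [211.6°–360°] uniform, h=17: θ=340.4° here. β=128.8, B=148.4. 17·128.8/148.4 = 14.7547 → s = 80.7547
radial distance = base radius + s = 47 + 80.7547 = 127.7547

127.7547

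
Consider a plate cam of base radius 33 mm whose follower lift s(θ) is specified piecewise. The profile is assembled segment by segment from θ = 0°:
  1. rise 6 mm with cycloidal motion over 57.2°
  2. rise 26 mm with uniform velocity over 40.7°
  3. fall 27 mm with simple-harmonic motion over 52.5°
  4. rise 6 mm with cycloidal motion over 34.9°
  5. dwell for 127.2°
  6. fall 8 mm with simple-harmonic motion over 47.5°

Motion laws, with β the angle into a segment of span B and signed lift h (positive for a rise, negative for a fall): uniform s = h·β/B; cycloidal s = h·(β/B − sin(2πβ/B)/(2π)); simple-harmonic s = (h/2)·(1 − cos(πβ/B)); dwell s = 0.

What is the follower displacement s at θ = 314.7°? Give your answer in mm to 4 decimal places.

seg 1 [0°–57.2°] cycloidal, h=6: full span → s += 6 → s = 6.0000
seg 2 [57.2°–97.9°] uniform, h=26: full span → s += 26 → s = 32.0000
seg 3 [97.9°–150.4°] simple-harmonic, h=-27: full span → s += -27 → s = 5.0000
seg 4 [150.4°–185.3°] cycloidal, h=6: full span → s += 6 → s = 11.0000
seg 5 [185.3°–312.5°] dwell: s stays 11.0000
seg 6 [312.5°–360°] simple-harmonic, h=-8: θ=314.7° here. β=2.2, B=47.5. -8/2·(1 − cos(π·0.0463)) = -0.0423 → s = 10.9577

10.9577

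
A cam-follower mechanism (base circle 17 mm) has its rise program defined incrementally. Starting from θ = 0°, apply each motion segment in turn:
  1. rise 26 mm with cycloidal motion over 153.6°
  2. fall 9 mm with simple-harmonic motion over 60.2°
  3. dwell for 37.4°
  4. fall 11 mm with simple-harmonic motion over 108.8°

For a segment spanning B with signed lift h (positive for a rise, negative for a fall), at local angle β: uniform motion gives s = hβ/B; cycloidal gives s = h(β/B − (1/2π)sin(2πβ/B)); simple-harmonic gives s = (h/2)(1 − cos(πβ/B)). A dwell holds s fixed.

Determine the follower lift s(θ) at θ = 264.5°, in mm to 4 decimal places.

seg 1 [0°–153.6°] cycloidal, h=26: full span → s += 26 → s = 26.0000
seg 2 [153.6°–213.8°] simple-harmonic, h=-9: full span → s += -9 → s = 17.0000
seg 3 [213.8°–251.2°] dwell: s stays 17.0000
seg 4 [251.2°–360°] simple-harmonic, h=-11: θ=264.5° here. β=13.3, B=108.8. -11/2·(1 − cos(π·0.1222)) = -0.4006 → s = 16.5994

16.5994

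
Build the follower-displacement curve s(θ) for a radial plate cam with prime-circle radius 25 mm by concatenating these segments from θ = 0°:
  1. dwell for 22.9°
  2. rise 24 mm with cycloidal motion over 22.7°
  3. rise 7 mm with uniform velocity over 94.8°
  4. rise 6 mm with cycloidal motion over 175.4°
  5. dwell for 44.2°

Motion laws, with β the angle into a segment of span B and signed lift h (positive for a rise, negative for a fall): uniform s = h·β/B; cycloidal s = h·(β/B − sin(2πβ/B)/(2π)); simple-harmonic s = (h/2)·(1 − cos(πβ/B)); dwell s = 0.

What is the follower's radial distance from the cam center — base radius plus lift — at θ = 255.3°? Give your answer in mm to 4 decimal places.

seg 1 [0°–22.9°] dwell: s stays 0.0000
seg 2 [22.9°–45.6°] cycloidal, h=24: full span → s += 24 → s = 24.0000
seg 3 [45.6°–140.4°] uniform, h=7: full span → s += 7 → s = 31.0000
seg 4 [140.4°–315.8°] cycloidal, h=6: θ=255.3° here. β=114.9, B=175.4. 6·(0.6551 − sin(2π·0.6551)/(2π)) = 4.7205 → s = 35.7205
radial distance = base radius + s = 25 + 35.7205 = 60.7205

60.7205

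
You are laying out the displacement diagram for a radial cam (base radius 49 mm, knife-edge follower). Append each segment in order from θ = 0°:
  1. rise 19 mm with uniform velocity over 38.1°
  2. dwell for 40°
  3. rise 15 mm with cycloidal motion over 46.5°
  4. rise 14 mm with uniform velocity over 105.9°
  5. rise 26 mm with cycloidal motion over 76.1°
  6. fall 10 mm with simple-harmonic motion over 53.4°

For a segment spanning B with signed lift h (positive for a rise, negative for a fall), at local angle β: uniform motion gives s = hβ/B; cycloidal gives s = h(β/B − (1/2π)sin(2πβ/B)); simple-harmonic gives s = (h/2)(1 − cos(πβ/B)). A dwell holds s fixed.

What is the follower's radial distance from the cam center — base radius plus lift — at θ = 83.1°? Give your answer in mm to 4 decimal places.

seg 1 [0°–38.1°] uniform, h=19: full span → s += 19 → s = 19.0000
seg 2 [38.1°–78.1°] dwell: s stays 19.0000
seg 3 [78.1°–124.6°] cycloidal, h=15: θ=83.1° here. β=5, B=46.5. 15·(0.1075 − sin(2π·0.1075)/(2π)) = 0.1199 → s = 19.1199
radial distance = base radius + s = 49 + 19.1199 = 68.1199

68.1199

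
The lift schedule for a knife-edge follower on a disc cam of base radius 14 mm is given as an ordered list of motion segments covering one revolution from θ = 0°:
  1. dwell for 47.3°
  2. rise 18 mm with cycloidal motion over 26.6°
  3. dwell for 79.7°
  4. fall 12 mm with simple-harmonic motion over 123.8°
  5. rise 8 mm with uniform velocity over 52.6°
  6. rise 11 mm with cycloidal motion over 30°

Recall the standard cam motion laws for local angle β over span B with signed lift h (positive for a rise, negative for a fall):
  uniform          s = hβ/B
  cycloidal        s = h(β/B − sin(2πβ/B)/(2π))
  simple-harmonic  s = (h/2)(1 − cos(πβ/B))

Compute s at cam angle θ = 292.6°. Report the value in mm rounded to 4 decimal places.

seg 1 [0°–47.3°] dwell: s stays 0.0000
seg 2 [47.3°–73.9°] cycloidal, h=18: full span → s += 18 → s = 18.0000
seg 3 [73.9°–153.6°] dwell: s stays 18.0000
seg 4 [153.6°–277.4°] simple-harmonic, h=-12: full span → s += -12 → s = 6.0000
seg 5 [277.4°–330°] uniform, h=8: θ=292.6° here. β=15.2, B=52.6. 8·15.2/52.6 = 2.3118 → s = 8.3118

8.3118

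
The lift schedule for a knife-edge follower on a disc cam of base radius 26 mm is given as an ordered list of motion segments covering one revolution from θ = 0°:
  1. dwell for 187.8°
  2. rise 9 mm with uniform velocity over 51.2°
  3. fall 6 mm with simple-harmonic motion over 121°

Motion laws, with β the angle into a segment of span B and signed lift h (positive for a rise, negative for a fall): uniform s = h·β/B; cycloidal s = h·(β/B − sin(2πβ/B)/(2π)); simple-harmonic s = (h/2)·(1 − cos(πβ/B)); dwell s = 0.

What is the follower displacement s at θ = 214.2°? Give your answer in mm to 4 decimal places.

seg 1 [0°–187.8°] dwell: s stays 0.0000
seg 2 [187.8°–239°] uniform, h=9: θ=214.2° here. β=26.4, B=51.2. 9·26.4/51.2 = 4.6406 → s = 4.6406

4.6406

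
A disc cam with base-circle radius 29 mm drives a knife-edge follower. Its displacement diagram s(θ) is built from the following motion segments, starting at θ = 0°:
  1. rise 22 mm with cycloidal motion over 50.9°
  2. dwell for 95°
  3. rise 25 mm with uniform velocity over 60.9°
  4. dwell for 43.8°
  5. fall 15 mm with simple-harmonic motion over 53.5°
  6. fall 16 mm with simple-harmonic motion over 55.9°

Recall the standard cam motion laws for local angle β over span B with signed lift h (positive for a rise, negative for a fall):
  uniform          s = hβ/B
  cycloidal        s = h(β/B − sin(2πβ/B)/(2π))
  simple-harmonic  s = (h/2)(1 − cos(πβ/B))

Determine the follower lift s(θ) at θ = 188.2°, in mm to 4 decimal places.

seg 1 [0°–50.9°] cycloidal, h=22: full span → s += 22 → s = 22.0000
seg 2 [50.9°–145.9°] dwell: s stays 22.0000
seg 3 [145.9°–206.8°] uniform, h=25: θ=188.2° here. β=42.3, B=60.9. 25·42.3/60.9 = 17.3645 → s = 39.3645

39.3645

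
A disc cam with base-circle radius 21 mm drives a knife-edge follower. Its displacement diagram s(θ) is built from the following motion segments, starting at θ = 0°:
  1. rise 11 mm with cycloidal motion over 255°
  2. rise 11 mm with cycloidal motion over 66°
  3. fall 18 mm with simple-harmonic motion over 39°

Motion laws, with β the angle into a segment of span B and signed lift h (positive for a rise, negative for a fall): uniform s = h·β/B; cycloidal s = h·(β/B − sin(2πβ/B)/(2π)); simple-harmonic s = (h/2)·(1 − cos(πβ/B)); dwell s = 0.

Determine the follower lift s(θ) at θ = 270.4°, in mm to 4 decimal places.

seg 1 [0°–255°] cycloidal, h=11: full span → s += 11 → s = 11.0000
seg 2 [255°–321°] cycloidal, h=11: θ=270.4° here. β=15.4, B=66. 11·(0.2333 − sin(2π·0.2333)/(2π)) = 0.8256 → s = 11.8256

11.8256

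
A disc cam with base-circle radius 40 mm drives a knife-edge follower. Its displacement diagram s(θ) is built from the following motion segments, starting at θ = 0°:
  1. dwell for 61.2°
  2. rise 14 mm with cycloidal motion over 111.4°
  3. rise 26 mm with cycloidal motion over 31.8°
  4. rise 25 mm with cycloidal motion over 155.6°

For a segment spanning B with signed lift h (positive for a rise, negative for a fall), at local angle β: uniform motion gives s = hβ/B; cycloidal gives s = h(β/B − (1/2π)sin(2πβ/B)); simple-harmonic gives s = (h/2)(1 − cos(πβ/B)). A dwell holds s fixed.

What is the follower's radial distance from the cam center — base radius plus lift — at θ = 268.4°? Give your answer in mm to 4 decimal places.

seg 1 [0°–61.2°] dwell: s stays 0.0000
seg 2 [61.2°–172.6°] cycloidal, h=14: full span → s += 14 → s = 14.0000
seg 3 [172.6°–204.4°] cycloidal, h=26: full span → s += 26 → s = 40.0000
seg 4 [204.4°–360°] cycloidal, h=25: θ=268.4° here. β=64, B=155.6. 25·(0.4113 − sin(2π·0.4113)/(2π)) = 8.1785 → s = 48.1785
radial distance = base radius + s = 40 + 48.1785 = 88.1785

88.1785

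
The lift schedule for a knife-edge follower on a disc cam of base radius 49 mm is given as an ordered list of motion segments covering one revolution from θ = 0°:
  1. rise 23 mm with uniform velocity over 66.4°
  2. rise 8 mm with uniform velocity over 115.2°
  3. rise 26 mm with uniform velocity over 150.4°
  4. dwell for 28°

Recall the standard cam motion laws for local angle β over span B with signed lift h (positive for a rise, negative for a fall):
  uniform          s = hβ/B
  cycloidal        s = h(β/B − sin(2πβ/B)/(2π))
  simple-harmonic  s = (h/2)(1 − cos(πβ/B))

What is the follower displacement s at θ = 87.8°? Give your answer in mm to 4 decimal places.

seg 1 [0°–66.4°] uniform, h=23: full span → s += 23 → s = 23.0000
seg 2 [66.4°–181.6°] uniform, h=8: θ=87.8° here. β=21.4, B=115.2. 8·21.4/115.2 = 1.4861 → s = 24.4861

24.4861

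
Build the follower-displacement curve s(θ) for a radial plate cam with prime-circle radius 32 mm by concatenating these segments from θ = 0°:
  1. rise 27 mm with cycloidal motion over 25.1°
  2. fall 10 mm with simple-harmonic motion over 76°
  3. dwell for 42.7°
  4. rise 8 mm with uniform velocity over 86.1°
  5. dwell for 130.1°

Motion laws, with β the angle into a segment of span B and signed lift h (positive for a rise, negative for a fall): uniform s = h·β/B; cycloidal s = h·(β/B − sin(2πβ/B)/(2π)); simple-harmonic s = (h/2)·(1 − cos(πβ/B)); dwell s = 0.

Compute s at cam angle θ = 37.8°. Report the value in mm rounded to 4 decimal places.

seg 1 [0°–25.1°] cycloidal, h=27: full span → s += 27 → s = 27.0000
seg 2 [25.1°–101.1°] simple-harmonic, h=-10: θ=37.8° here. β=12.7, B=76. -10/2·(1 − cos(π·0.1671)) = -0.6733 → s = 26.3267

26.3267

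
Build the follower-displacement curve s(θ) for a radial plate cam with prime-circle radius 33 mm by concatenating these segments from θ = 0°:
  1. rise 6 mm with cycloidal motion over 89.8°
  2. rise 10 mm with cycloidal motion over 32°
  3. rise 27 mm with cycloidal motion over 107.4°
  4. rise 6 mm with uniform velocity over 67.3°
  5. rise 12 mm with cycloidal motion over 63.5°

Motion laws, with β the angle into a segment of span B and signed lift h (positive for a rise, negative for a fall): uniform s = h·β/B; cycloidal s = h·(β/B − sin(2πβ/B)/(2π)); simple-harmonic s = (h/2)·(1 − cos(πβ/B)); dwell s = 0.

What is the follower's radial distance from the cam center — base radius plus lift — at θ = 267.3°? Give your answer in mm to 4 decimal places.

seg 1 [0°–89.8°] cycloidal, h=6: full span → s += 6 → s = 6.0000
seg 2 [89.8°–121.8°] cycloidal, h=10: full span → s += 10 → s = 16.0000
seg 3 [121.8°–229.2°] cycloidal, h=27: full span → s += 27 → s = 43.0000
seg 4 [229.2°–296.5°] uniform, h=6: θ=267.3° here. β=38.1, B=67.3. 6·38.1/67.3 = 3.3967 → s = 46.3967
radial distance = base radius + s = 33 + 46.3967 = 79.3967

79.3967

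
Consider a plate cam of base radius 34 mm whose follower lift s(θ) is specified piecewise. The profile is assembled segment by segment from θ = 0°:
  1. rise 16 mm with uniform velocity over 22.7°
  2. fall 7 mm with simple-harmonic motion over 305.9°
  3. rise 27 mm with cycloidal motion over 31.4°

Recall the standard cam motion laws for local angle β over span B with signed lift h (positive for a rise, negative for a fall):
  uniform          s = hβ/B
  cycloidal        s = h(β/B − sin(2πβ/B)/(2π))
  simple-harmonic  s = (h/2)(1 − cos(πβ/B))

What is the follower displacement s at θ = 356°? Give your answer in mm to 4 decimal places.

seg 1 [0°–22.7°] uniform, h=16: full span → s += 16 → s = 16.0000
seg 2 [22.7°–328.6°] simple-harmonic, h=-7: full span → s += -7 → s = 9.0000
seg 3 [328.6°–360°] cycloidal, h=27: θ=356° here. β=27.4, B=31.4. 27·(0.8726 − sin(2π·0.8726)/(2π)) = 26.6443 → s = 35.6443

35.6443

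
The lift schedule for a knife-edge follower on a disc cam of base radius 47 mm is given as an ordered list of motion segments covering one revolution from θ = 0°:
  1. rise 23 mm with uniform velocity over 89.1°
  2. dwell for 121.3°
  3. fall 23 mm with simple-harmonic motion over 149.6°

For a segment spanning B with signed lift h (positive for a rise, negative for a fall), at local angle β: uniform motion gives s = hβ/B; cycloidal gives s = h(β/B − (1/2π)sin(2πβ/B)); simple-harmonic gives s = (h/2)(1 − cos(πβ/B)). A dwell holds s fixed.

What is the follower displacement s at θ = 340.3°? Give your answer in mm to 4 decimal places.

seg 1 [0°–89.1°] uniform, h=23: full span → s += 23 → s = 23.0000
seg 2 [89.1°–210.4°] dwell: s stays 23.0000
seg 3 [210.4°–360°] simple-harmonic, h=-23: θ=340.3° here. β=129.9, B=149.6. -23/2·(1 − cos(π·0.8683)) = -22.0299 → s = 0.9701

0.9701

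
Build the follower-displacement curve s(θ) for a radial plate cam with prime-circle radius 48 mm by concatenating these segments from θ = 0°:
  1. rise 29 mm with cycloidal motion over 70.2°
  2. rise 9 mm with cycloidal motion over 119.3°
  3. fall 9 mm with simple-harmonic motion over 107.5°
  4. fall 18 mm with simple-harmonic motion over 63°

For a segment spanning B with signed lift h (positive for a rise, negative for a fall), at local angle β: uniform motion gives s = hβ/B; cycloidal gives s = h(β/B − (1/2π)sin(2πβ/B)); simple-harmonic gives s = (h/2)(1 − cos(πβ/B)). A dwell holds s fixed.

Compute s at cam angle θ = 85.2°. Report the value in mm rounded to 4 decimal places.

seg 1 [0°–70.2°] cycloidal, h=29: full span → s += 29 → s = 29.0000
seg 2 [70.2°–189.5°] cycloidal, h=9: θ=85.2° here. β=15, B=119.3. 9·(0.1257 − sin(2π·0.1257)/(2π)) = 0.1141 → s = 29.1141

29.1141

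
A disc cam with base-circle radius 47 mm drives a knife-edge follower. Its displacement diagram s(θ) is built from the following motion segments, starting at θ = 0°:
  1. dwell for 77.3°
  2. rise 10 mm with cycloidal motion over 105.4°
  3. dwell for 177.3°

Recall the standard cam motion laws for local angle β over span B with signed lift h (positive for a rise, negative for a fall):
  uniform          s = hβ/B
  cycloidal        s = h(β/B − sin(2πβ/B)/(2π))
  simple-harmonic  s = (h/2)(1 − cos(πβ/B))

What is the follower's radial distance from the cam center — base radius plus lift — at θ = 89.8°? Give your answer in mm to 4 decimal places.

seg 1 [0°–77.3°] dwell: s stays 0.0000
seg 2 [77.3°–182.7°] cycloidal, h=10: θ=89.8° here. β=12.5, B=105.4. 10·(0.1186 − sin(2π·0.1186)/(2π)) = 0.1067 → s = 0.1067
radial distance = base radius + s = 47 + 0.1067 = 47.1067

47.1067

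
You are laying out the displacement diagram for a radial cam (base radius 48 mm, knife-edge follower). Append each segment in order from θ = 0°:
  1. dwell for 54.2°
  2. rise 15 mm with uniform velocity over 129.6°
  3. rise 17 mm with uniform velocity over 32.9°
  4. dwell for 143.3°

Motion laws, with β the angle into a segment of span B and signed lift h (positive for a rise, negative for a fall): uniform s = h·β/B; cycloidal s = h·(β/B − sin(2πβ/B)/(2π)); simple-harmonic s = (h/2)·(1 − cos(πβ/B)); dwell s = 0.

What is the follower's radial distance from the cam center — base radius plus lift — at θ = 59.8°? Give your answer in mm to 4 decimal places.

seg 1 [0°–54.2°] dwell: s stays 0.0000
seg 2 [54.2°–183.8°] uniform, h=15: θ=59.8° here. β=5.6, B=129.6. 15·5.6/129.6 = 0.6481 → s = 0.6481
radial distance = base radius + s = 48 + 0.6481 = 48.6481

48.6481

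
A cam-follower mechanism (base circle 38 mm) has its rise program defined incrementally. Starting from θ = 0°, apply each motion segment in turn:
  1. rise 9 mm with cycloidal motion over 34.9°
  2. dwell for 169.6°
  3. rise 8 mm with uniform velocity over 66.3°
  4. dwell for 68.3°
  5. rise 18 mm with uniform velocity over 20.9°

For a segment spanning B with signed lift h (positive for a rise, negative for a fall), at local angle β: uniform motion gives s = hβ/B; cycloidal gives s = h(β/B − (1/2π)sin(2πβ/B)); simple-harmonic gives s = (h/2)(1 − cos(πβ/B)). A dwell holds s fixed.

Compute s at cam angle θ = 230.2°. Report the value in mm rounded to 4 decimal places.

seg 1 [0°–34.9°] cycloidal, h=9: full span → s += 9 → s = 9.0000
seg 2 [34.9°–204.5°] dwell: s stays 9.0000
seg 3 [204.5°–270.8°] uniform, h=8: θ=230.2° here. β=25.7, B=66.3. 8·25.7/66.3 = 3.1011 → s = 12.1011

12.1011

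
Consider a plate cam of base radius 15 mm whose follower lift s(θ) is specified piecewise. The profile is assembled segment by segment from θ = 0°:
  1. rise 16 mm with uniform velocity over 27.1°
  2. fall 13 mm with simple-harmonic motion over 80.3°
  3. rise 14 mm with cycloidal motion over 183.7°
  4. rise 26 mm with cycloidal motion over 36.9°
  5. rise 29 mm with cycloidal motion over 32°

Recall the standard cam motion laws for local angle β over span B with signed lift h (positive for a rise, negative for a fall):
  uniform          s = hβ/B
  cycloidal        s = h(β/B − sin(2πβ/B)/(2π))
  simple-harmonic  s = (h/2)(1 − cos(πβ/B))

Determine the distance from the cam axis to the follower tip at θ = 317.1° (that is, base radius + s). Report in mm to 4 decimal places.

seg 1 [0°–27.1°] uniform, h=16: full span → s += 16 → s = 16.0000
seg 2 [27.1°–107.4°] simple-harmonic, h=-13: full span → s += -13 → s = 3.0000
seg 3 [107.4°–291.1°] cycloidal, h=14: full span → s += 14 → s = 17.0000
seg 4 [291.1°–328°] cycloidal, h=26: θ=317.1° here. β=26, B=36.9. 26·(0.7046 − sin(2π·0.7046)/(2π)) = 22.2906 → s = 39.2906
radial distance = base radius + s = 15 + 39.2906 = 54.2906

54.2906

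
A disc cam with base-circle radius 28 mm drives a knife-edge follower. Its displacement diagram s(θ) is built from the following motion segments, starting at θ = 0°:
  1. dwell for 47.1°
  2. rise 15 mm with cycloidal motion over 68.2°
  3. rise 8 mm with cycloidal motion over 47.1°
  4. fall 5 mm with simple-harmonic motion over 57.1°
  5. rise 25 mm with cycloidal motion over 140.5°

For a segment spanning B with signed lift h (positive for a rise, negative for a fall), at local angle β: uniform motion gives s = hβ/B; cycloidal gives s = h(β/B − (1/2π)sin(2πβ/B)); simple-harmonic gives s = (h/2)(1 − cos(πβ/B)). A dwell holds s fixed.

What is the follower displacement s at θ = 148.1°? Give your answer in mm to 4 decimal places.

seg 1 [0°–47.1°] dwell: s stays 0.0000
seg 2 [47.1°–115.3°] cycloidal, h=15: full span → s += 15 → s = 15.0000
seg 3 [115.3°–162.4°] cycloidal, h=8: θ=148.1° here. β=32.8, B=47.1. 8·(0.6964 − sin(2π·0.6964)/(2π)) = 6.7728 → s = 21.7728

21.7728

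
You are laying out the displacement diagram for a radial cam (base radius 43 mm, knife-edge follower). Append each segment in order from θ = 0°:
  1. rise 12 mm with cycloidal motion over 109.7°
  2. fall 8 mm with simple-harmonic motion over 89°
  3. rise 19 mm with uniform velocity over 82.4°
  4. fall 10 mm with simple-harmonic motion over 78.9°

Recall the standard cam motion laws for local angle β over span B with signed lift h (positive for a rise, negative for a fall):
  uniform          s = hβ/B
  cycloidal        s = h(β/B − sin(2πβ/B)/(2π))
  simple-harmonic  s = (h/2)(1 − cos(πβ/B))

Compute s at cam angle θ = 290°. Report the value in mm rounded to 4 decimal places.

seg 1 [0°–109.7°] cycloidal, h=12: full span → s += 12 → s = 12.0000
seg 2 [109.7°–198.7°] simple-harmonic, h=-8: full span → s += -8 → s = 4.0000
seg 3 [198.7°–281.1°] uniform, h=19: full span → s += 19 → s = 23.0000
seg 4 [281.1°–360°] simple-harmonic, h=-10: θ=290° here. β=8.9, B=78.9. -10/2·(1 − cos(π·0.1128)) = -0.3107 → s = 22.6893

22.6893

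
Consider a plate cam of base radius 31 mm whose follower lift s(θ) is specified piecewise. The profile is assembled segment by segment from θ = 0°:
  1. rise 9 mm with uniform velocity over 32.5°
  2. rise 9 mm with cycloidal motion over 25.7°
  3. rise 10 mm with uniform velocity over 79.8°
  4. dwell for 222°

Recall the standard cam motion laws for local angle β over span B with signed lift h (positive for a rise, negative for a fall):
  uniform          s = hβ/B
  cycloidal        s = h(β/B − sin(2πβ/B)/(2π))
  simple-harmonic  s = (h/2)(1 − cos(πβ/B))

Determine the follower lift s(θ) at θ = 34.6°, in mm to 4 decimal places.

seg 1 [0°–32.5°] uniform, h=9: full span → s += 9 → s = 9.0000
seg 2 [32.5°–58.2°] cycloidal, h=9: θ=34.6° here. β=2.1, B=25.7. 9·(0.0817 − sin(2π·0.0817)/(2π)) = 0.0319 → s = 9.0319

9.0319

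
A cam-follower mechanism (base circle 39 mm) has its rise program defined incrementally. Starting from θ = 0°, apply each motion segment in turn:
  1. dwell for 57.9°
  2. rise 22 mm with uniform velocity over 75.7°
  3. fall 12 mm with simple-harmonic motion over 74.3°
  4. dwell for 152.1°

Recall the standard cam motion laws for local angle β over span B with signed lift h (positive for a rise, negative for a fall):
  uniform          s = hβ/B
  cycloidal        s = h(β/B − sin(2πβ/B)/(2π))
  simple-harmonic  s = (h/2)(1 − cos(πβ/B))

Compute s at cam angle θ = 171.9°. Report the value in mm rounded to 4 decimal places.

seg 1 [0°–57.9°] dwell: s stays 0.0000
seg 2 [57.9°–133.6°] uniform, h=22: full span → s += 22 → s = 22.0000
seg 3 [133.6°–207.9°] simple-harmonic, h=-12: θ=171.9° here. β=38.3, B=74.3. -12/2·(1 − cos(π·0.5155)) = -6.2916 → s = 15.7084

15.7084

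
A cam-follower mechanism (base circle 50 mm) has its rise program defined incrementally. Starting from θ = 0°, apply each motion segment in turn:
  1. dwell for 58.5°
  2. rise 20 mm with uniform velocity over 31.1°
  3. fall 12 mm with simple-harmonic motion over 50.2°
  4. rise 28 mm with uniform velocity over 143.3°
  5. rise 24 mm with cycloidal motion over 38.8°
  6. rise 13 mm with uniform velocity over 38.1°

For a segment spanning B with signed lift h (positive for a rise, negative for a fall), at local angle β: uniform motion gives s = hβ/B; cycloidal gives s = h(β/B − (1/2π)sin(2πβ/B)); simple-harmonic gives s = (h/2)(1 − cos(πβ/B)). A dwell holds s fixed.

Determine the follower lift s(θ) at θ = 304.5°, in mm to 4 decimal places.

seg 1 [0°–58.5°] dwell: s stays 0.0000
seg 2 [58.5°–89.6°] uniform, h=20: full span → s += 20 → s = 20.0000
seg 3 [89.6°–139.8°] simple-harmonic, h=-12: full span → s += -12 → s = 8.0000
seg 4 [139.8°–283.1°] uniform, h=28: full span → s += 28 → s = 36.0000
seg 5 [283.1°–321.9°] cycloidal, h=24: θ=304.5° here. β=21.4, B=38.8. 24·(0.5515 − sin(2π·0.5515)/(2π)) = 14.4527 → s = 50.4527

50.4527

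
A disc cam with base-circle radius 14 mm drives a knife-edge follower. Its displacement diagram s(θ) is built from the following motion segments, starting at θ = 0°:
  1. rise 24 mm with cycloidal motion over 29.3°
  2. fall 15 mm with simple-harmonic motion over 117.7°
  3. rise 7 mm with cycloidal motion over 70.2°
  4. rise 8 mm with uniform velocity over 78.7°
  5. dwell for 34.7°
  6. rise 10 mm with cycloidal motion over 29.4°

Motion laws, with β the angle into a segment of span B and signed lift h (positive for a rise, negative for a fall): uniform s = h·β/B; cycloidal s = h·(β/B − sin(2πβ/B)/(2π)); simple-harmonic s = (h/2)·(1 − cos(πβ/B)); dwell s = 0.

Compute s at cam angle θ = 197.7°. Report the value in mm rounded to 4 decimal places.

seg 1 [0°–29.3°] cycloidal, h=24: full span → s += 24 → s = 24.0000
seg 2 [29.3°–147°] simple-harmonic, h=-15: full span → s += -15 → s = 9.0000
seg 3 [147°–217.2°] cycloidal, h=7: θ=197.7° here. β=50.7, B=70.2. 7·(0.7222 − sin(2π·0.7222)/(2π)) = 6.1527 → s = 15.1527

15.1527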